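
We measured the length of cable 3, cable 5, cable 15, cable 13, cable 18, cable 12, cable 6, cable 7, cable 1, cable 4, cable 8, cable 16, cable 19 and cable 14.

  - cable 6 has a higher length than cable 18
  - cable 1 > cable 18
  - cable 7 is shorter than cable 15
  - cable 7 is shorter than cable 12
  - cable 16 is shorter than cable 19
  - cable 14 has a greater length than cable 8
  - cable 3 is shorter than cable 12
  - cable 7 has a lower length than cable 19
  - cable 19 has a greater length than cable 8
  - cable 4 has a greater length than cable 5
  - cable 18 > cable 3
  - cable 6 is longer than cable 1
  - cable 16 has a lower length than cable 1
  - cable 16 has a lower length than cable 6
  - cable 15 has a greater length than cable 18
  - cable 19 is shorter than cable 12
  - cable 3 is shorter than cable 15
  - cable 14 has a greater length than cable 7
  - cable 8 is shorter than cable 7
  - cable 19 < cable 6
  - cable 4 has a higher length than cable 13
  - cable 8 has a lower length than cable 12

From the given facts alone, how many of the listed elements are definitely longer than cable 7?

5

Directly above cable 7: cable 19, cable 12, cable 14, cable 15.
One step further: cable 6 (5 so far).
Nothing else is reachable above cable 7; 5 in all.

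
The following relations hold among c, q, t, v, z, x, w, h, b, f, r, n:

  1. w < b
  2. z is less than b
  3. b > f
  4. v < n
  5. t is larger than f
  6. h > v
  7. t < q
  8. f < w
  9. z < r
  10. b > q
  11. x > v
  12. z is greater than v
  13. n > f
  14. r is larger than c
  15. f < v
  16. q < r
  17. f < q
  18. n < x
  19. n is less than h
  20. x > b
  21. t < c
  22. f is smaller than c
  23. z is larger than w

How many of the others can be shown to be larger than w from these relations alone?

4

From w the given relations immediately reach z, b.
From those, r, x — 4 in total.
Nothing else is reachable above w; 4 in all.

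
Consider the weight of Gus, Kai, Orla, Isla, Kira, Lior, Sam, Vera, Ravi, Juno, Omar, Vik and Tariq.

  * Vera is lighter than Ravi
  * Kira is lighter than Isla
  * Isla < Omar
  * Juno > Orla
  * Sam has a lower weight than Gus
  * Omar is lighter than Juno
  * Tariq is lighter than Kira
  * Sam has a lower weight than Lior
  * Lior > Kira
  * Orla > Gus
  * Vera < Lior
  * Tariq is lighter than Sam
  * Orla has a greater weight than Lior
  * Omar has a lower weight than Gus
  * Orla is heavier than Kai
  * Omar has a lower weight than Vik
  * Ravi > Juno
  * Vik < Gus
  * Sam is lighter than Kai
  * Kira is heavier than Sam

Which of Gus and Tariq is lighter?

Following the relations from Tariq: Tariq < Sam < Kira < Isla < Omar < Vik < Gus.
So Tariq < Gus; Tariq is the lighter of the two.

Tariq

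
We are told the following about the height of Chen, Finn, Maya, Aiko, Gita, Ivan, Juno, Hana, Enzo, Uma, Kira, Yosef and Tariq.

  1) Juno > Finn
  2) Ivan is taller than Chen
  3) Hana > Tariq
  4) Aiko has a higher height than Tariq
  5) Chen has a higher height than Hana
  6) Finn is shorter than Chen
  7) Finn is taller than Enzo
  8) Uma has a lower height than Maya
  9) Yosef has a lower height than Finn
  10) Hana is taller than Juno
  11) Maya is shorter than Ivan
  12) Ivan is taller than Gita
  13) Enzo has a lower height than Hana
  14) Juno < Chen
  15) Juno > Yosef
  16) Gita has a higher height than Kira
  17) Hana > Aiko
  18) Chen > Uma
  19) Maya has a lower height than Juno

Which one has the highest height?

Chaining downward from Ivan: directly below it, Maya, Gita, Chen; then Uma, Kira, Finn, Juno, Hana; then Tariq, Yosef, Enzo, Aiko.
That covers every other element, and nothing is given above Ivan, so Ivan is the highest height.

Ivan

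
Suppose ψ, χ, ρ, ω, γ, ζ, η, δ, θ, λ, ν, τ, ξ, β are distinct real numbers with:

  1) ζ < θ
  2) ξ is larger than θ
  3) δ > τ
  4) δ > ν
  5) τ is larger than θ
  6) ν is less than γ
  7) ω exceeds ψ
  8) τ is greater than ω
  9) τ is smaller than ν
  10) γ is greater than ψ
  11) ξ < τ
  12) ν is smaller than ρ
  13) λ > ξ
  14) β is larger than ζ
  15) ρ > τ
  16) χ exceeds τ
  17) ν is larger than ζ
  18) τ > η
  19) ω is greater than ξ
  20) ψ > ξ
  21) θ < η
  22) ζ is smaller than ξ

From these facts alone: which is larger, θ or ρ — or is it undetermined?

Chaining the given relations: θ < ξ < ψ < ω < τ < ν < ρ.
So ρ is larger.

ρ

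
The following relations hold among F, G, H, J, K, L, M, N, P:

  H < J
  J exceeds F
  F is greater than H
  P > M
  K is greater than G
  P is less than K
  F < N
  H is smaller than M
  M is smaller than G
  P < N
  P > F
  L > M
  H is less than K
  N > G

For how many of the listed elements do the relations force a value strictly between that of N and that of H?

The relations place H below N. An element lies strictly between them when it is forced above H and also forced below N.
Above H: {F, M, P, G, L, K, J}. Below N: {F, M, P, G}.
Intersection: {F, M, P, G} — 4.

4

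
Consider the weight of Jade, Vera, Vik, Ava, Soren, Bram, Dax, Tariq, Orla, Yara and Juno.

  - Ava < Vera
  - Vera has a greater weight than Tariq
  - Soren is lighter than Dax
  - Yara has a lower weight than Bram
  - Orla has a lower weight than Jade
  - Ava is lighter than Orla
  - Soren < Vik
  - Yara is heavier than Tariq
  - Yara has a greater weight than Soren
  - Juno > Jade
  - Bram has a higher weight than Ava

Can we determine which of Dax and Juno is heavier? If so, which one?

Following every chain through Dax: below Dax we get Soren.
Juno is not reached, and no chain runs the other way from Juno to Dax.
So the given relations leave the order of Dax and Juno undetermined.

undetermined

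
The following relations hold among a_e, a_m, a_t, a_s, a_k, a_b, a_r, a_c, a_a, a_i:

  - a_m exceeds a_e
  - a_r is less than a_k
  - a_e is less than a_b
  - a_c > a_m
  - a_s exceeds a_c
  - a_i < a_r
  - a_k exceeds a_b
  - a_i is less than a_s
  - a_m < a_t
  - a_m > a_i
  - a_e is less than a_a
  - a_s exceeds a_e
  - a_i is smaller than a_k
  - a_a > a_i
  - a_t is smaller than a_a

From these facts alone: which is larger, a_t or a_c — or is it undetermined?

undetermined

Following every chain through a_t: above a_t we get a_a; below a_t we get a_e, a_i, a_m.
a_c is not reached, and no chain runs the other way from a_c to a_t.
So the given relations leave the order of a_t and a_c undetermined.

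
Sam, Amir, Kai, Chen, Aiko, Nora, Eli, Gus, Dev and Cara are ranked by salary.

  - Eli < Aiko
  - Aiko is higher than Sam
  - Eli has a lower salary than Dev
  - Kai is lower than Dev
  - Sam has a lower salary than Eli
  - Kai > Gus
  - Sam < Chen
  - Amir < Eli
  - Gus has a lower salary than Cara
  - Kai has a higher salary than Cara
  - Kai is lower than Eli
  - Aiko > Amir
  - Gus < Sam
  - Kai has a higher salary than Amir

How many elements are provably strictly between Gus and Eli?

The relations place Gus below Eli. An element lies strictly between them when it is forced above Gus and also forced below Eli.
Above Gus: {Sam, Chen, Cara, Kai, Dev, Aiko}. Below Eli: {Sam, Cara, Amir, Kai}.
Intersection: {Sam, Cara, Kai} — 3.

3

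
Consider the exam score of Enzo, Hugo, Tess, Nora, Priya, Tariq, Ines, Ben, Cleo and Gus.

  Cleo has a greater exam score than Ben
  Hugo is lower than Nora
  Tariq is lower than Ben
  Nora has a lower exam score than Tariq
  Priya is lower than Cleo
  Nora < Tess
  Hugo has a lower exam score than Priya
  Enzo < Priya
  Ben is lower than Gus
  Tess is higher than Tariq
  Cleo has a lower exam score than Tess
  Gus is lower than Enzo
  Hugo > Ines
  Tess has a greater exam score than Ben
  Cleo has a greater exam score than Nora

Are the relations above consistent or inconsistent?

Every relation is compatible with Ines < Hugo < Nora < Tariq < Ben < Gus < Enzo < Priya < Cleo < Tess; the set is consistent.

consistent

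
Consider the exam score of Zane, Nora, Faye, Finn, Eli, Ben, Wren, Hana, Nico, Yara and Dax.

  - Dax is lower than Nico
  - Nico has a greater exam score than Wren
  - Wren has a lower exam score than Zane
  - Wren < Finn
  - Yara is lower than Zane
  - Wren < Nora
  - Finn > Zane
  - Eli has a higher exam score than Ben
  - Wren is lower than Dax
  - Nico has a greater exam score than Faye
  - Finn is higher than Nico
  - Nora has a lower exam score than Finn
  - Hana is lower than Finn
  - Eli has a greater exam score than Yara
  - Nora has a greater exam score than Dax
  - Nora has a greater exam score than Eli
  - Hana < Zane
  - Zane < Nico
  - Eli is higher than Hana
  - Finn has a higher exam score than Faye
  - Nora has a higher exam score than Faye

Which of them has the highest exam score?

Yara is not greatest since Yara < Eli; Ben is not greatest since Ben < Eli; Wren is not greatest since Wren < Nora; Hana is not greatest since Hana < Zane; Dax is not greatest since Dax < Nico; Eli is not greatest since Eli < Nora; Faye is not greatest since Faye < Nora; Zane is not greatest since Zane < Finn; Nora is not greatest since Nora < Finn; Nico is not greatest since Nico < Finn.
Only Finn has nothing above it, so Finn is the highest exam score.

Finn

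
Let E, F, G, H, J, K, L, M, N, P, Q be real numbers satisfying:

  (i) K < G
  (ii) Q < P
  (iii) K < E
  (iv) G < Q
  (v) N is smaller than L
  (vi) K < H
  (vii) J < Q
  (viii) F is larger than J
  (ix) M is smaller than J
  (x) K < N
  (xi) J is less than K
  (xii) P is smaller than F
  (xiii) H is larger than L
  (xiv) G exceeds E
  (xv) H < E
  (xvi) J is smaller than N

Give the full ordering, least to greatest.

Nothing is placed below M, so it is least; from there M < J; J < K; K < N; N < L; L < H; H < E; E < G; G < Q; Q < P; P < F, each given directly.

M < J < K < N < L < H < E < G < Q < P < F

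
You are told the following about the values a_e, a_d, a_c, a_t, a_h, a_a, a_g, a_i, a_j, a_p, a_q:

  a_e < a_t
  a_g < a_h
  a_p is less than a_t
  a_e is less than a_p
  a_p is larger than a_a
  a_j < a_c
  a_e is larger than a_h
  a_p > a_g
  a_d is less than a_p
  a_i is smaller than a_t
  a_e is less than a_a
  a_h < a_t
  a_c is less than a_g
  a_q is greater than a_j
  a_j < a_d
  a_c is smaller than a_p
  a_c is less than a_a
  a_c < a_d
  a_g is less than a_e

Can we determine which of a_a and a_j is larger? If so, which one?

a_j < a_c and a_c < a_g give a_j < a_g.
Then a_g < a_h extends the chain to a_h.
Then a_h < a_e extends the chain to a_e.
With a_e < a_a: a_j < a_c < a_g < a_h < a_e < a_a.
So a_a is larger.

a_a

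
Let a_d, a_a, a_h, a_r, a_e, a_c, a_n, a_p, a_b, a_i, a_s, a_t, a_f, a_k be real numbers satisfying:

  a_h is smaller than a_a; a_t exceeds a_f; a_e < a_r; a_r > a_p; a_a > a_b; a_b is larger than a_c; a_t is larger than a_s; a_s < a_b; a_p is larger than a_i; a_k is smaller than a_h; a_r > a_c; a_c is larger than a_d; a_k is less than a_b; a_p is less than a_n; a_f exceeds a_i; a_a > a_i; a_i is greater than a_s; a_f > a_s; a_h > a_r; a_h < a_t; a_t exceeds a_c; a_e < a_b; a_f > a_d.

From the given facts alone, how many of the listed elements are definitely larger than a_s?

The elements the relations force above a_s are a_i, a_p, a_f, a_b, a_r, a_h, a_n, a_t, a_a — no chain reaches any other.
That is 9.

9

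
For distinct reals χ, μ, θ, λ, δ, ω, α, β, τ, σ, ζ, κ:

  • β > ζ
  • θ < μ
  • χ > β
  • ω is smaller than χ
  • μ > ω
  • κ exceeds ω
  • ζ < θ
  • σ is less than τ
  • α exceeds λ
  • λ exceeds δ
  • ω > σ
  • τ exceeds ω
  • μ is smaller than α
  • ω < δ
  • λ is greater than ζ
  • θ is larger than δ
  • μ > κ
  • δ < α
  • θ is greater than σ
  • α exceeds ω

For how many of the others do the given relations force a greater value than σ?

The elements the relations force above σ are ω, δ, θ, λ, κ, μ, τ, α, χ — no chain reaches any other.
That is 9.

9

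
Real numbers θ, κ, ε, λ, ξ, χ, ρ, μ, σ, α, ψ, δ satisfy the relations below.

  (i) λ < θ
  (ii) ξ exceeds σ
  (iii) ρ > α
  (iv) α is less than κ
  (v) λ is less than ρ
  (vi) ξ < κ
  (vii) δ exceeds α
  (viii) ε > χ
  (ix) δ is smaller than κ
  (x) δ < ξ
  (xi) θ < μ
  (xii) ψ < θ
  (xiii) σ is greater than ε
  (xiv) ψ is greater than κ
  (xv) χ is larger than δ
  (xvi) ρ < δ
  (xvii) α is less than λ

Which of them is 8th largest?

The consecutive relations fix a unique order: α < λ < ρ < δ < χ < ε < σ < ξ < κ < ψ < θ < μ.
The 8th largest is χ.

χ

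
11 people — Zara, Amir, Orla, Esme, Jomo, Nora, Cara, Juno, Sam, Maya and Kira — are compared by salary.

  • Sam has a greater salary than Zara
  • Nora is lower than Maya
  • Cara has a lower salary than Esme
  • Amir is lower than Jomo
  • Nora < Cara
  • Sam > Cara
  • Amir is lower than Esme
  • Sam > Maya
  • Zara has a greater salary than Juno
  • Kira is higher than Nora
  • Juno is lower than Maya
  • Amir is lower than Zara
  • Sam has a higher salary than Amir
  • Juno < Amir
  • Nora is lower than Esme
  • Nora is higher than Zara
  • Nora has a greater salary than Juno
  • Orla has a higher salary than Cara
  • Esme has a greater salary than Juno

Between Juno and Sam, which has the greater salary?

Juno < Amir < Zara < Nora < Maya < Sam, by transitivity through Amir, Zara, Nora, Maya.
So Juno < Sam; Sam is the higher of the two.

Sam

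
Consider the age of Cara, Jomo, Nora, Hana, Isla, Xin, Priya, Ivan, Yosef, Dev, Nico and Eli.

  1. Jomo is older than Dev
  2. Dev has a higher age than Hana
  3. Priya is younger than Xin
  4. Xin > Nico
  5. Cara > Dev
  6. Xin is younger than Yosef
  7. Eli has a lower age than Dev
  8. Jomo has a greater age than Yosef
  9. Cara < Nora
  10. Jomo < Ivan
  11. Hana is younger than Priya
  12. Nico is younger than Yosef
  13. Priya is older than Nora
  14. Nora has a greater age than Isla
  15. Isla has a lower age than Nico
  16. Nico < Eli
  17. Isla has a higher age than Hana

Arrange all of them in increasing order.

Hana < Isla < Nico < Eli < Dev < Cara < Nora < Priya < Xin < Yosef < Jomo < Ivan

The consecutive links are each given: Hana < Isla; Isla < Nico; Nico < Eli; Eli < Dev; Dev < Cara; Cara < Nora; Nora < Priya; Priya < Xin; Xin < Yosef; Yosef < Jomo; Jomo < Ivan.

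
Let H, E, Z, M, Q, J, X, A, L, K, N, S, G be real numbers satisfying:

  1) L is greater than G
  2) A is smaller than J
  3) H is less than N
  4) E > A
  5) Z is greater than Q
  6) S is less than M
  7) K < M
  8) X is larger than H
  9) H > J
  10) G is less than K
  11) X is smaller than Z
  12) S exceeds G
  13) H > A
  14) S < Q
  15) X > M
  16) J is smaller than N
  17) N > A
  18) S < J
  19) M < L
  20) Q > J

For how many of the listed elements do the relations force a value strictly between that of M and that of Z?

Chaining upward from M reaches: X, L.
Chaining downward from Z reaches: G, S, A, J, K, Q, H, X.
Strictly between M and Z are those in both lists: X — 1 element.

1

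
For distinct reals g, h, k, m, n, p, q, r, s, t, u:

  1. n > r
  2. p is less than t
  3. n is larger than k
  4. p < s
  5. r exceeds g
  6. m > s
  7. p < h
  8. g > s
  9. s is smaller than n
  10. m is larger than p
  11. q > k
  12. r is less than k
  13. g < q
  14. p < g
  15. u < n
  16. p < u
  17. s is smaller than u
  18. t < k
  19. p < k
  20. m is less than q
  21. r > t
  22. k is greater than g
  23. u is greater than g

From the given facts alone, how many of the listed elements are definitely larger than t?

From t the given relations immediately reach r, k.
From those, n, q — 4 in total.
Nothing else is reachable above t; 4 in all.

4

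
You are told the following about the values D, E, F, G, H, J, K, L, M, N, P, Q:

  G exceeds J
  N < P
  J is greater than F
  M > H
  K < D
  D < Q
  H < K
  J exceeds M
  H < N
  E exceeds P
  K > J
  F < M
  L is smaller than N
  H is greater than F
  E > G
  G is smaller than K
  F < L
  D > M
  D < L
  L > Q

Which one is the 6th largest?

Piecing the relations together gives one ordering: F < H < M < J < G < K < D < Q < L < N < P < E.
The 6th largest is D.

D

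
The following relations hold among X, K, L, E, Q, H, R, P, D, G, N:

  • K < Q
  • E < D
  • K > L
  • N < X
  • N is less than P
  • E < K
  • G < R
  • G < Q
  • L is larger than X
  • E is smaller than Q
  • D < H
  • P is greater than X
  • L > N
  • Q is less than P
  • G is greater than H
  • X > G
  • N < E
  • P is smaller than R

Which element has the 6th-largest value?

Chaining the given pairs: N < E < D < H < G < X < L < K < Q < P < R.
Counting 6 from the largest end gives X.

X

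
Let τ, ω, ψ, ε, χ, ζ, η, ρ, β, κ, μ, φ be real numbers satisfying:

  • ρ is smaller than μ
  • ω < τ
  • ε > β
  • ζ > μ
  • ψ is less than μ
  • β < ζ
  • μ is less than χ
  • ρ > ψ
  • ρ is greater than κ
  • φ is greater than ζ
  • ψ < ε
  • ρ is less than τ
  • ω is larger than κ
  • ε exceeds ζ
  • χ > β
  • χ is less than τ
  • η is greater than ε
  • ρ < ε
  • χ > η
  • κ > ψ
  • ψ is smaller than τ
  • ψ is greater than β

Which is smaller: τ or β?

β

Chaining the given relations: β < ψ < κ < ρ < μ < ζ < ε < η < χ < τ.
So β < τ; β is the smaller of the two.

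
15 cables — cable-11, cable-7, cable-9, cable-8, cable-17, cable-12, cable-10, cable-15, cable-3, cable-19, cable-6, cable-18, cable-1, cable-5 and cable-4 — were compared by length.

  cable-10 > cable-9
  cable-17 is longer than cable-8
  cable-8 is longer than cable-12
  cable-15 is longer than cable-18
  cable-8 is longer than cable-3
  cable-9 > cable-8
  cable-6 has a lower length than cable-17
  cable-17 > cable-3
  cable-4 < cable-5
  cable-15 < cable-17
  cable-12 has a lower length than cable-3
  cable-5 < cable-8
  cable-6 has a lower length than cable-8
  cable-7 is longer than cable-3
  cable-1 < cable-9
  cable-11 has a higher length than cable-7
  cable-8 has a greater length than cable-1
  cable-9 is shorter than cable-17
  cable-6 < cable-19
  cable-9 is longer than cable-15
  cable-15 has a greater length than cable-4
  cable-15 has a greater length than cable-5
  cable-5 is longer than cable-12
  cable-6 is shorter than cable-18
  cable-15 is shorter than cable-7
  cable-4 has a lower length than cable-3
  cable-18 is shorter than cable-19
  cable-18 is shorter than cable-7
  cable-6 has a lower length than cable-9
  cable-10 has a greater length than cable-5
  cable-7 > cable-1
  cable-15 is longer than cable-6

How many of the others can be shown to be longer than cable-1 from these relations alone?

From cable-1 the given relations immediately reach cable-8, cable-7, cable-9.
From those, cable-11, cable-10, cable-17 — 6 in total.
Nothing else is reachable above cable-1; 6 in all.

6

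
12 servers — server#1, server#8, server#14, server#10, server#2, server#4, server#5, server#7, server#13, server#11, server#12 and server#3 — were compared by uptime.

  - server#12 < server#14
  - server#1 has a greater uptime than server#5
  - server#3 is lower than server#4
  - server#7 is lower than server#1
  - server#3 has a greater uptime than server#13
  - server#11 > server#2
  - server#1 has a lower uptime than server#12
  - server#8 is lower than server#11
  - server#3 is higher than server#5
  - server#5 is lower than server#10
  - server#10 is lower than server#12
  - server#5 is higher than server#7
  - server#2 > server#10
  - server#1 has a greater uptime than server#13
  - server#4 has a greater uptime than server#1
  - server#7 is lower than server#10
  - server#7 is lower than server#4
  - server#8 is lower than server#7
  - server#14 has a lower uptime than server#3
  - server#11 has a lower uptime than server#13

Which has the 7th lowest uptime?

Piecing the relations together gives one ordering: server#8 < server#7 < server#5 < server#10 < server#2 < server#11 < server#13 < server#1 < server#12 < server#14 < server#3 < server#4.
Counting 7 from the smallest end gives server#13.

server#13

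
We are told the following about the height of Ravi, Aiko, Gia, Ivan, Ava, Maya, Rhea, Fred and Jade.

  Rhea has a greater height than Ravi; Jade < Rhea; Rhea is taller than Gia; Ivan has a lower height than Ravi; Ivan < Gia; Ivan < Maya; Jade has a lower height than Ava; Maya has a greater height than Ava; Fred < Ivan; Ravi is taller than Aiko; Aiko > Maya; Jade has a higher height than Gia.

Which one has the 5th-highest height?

Piecing the relations together gives one ordering: Fred < Ivan < Gia < Jade < Ava < Maya < Aiko < Ravi < Rhea.
The 5th largest is Ava.

Ava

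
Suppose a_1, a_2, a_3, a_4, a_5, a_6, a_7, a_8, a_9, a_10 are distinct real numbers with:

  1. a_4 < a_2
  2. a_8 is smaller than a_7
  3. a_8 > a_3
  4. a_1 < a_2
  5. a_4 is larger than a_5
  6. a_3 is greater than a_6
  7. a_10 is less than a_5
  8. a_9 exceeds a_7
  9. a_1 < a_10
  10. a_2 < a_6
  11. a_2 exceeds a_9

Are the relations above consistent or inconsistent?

inconsistent

Chaining the given relations yields a_2 < a_6 < a_3 < a_8 < a_7 < a_9, so a_2 < a_9. But one relation states a_9 < a_2. These cannot both hold.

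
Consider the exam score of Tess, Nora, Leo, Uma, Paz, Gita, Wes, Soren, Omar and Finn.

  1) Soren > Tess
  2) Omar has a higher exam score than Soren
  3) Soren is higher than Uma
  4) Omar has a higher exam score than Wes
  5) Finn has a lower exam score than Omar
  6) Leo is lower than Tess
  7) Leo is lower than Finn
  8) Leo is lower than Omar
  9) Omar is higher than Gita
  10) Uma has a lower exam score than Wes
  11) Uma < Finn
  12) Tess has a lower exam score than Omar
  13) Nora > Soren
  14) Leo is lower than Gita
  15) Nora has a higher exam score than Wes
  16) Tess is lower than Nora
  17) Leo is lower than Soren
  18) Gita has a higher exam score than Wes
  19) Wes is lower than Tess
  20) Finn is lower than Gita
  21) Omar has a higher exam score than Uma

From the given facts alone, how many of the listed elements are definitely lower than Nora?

Directly below Nora: Wes, Tess, Soren.
One step further: Leo, Uma (5 so far).
Nothing else is reachable below Nora; 5 in all.

5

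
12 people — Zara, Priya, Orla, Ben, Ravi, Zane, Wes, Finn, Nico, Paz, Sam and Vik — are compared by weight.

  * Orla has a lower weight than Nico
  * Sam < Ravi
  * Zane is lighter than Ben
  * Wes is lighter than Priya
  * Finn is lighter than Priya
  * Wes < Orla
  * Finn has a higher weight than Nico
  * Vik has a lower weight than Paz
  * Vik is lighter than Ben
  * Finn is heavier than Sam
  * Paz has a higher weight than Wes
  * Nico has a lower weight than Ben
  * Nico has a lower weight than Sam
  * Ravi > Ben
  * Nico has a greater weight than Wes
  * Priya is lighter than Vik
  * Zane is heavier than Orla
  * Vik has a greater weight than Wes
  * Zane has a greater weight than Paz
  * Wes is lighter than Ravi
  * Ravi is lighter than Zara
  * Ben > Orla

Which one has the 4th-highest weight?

Zane

Chaining the given pairs: Wes < Orla < Nico < Sam < Finn < Priya < Vik < Paz < Zane < Ben < Ravi < Zara.
Counting 4 from the largest end gives Zane.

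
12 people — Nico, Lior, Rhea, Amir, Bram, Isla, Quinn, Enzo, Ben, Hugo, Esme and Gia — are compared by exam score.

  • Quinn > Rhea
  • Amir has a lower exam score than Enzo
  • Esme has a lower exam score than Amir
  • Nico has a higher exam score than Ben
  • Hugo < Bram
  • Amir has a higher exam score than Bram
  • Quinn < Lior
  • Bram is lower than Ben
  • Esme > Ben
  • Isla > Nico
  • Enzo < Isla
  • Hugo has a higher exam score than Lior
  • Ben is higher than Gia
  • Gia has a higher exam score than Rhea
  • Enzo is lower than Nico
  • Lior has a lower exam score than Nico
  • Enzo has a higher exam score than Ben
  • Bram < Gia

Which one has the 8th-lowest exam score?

Esme

The consecutive relations fix a unique order: Rhea < Quinn < Lior < Hugo < Bram < Gia < Ben < Esme < Amir < Enzo < Nico < Isla.
Counting 8 from the smallest end gives Esme.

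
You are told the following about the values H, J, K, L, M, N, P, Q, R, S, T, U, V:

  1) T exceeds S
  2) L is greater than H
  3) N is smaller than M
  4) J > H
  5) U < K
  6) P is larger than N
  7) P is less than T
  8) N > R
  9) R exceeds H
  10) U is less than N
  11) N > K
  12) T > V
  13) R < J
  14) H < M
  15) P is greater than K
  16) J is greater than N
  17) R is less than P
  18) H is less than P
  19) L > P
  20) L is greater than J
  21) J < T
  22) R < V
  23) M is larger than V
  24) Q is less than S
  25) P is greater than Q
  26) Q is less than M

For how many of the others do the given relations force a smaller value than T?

The elements the relations force below T are U, Q, H, K, R, N, V, J, S, P — no chain reaches any other.
That is 10.

10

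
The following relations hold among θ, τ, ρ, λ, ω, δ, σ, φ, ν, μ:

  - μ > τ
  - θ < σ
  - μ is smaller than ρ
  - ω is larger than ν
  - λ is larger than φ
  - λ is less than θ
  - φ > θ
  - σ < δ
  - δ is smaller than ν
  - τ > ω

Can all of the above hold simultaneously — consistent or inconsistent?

inconsistent

We have θ < φ stated directly, yet also φ < λ < θ by chaining the others — so φ < θ. Contradiction.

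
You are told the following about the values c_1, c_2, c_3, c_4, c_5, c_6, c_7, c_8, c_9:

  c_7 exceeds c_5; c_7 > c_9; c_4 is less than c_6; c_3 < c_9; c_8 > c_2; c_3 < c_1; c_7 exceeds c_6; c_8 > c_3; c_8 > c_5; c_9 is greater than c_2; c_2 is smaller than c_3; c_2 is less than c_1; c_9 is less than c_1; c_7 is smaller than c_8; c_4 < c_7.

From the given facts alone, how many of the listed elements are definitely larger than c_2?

The elements the relations force above c_2 are c_3, c_9, c_7, c_1, c_8 — no chain reaches any other.
That is 5.

5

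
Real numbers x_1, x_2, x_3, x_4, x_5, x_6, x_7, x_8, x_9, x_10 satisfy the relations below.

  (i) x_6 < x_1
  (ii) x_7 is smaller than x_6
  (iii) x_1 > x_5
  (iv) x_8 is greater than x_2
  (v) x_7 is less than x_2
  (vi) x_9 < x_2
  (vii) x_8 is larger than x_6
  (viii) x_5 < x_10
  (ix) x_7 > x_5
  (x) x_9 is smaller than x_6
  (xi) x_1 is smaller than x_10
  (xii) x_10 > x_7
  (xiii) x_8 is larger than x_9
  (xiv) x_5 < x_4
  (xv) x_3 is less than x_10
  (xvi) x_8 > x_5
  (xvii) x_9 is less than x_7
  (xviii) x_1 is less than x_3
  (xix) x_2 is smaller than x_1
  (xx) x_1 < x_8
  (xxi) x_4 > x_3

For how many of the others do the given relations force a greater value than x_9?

Directly above x_9: x_7, x_6, x_2, x_8.
One step further: x_1, x_10 (6 so far).
One step further: x_3 (7 so far).
One step further: x_4 (8 so far).
Nothing else is reachable above x_9; 8 in all.

8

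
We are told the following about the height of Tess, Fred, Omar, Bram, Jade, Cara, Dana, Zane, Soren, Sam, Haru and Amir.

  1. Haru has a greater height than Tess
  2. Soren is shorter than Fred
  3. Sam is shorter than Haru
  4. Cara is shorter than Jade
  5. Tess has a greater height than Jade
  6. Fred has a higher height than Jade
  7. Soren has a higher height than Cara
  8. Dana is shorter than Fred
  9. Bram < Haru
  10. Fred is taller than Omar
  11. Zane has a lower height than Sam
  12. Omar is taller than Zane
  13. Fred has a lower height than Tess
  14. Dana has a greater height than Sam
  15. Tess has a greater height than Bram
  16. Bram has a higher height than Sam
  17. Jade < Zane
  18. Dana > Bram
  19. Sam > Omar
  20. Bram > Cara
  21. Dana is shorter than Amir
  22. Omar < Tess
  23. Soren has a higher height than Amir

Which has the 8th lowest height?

The consecutive relations fix a unique order: Cara < Jade < Zane < Omar < Sam < Bram < Dana < Amir < Soren < Fred < Tess < Haru.
The 8th smallest is Amir.

Amir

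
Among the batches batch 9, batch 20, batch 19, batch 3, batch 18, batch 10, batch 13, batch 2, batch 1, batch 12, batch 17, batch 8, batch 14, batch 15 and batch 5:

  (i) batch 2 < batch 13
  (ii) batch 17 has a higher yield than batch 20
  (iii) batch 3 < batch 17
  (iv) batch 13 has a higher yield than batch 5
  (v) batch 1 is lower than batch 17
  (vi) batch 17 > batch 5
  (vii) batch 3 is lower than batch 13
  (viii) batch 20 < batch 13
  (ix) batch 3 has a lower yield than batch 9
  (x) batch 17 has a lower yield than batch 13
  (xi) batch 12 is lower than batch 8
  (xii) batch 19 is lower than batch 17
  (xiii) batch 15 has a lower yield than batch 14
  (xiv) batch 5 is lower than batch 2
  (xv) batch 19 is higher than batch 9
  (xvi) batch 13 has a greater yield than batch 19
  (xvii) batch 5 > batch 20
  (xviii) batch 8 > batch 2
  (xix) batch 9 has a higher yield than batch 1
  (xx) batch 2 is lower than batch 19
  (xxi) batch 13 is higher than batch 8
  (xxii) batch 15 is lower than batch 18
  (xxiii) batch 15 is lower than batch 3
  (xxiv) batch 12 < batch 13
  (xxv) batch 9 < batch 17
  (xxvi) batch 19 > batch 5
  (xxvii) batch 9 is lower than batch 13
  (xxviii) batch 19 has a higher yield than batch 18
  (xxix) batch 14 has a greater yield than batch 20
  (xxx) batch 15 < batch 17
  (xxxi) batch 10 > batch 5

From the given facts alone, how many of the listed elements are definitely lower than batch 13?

12

Directly below batch 13: batch 3, batch 20, batch 5, batch 12, batch 2, batch 9, batch 8, batch 19, batch 17.
One step further: batch 15, batch 1, batch 18 (12 so far).
No other element is forced below batch 13 by the given relations, so the count is 12.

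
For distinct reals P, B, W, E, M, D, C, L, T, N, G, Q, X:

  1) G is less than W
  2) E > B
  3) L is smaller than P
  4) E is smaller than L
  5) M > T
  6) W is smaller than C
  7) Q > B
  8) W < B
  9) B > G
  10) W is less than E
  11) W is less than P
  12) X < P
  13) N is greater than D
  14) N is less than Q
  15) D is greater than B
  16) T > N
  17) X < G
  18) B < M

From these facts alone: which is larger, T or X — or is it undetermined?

T

The relevant relations are X < G; G < W; W < B; B < D; D < N; N < T.
Chaining these gives X < G < W < B < D < N < T.
So T is larger.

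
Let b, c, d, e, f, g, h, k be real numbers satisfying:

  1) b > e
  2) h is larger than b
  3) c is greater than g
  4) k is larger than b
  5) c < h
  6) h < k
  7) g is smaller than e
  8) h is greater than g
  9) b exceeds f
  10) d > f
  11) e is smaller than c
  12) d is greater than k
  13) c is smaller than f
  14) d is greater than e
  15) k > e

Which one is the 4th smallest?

Piecing the relations together gives one ordering: g < e < c < f < b < h < k < d.
The 4th smallest is f.

f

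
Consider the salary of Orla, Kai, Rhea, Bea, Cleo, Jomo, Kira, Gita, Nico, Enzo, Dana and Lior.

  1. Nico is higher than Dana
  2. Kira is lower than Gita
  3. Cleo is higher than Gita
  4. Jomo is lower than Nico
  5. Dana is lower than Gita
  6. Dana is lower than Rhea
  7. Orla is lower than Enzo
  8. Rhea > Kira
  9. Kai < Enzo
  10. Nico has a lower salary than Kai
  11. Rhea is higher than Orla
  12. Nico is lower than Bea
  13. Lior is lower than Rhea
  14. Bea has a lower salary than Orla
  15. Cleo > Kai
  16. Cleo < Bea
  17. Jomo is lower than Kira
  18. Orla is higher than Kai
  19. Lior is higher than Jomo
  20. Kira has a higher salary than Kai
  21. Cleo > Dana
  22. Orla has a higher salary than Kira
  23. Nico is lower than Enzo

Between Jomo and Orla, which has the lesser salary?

Link the given pairs in sequence: Jomo < Nico; Nico < Kai; Kai < Kira; Kira < Gita; Gita < Cleo; Cleo < Bea; Bea < Orla.
Chaining these gives Jomo < Nico < Kai < Kira < Gita < Cleo < Bea < Orla.
So Jomo < Orla; Jomo is the lower of the two.

Jomo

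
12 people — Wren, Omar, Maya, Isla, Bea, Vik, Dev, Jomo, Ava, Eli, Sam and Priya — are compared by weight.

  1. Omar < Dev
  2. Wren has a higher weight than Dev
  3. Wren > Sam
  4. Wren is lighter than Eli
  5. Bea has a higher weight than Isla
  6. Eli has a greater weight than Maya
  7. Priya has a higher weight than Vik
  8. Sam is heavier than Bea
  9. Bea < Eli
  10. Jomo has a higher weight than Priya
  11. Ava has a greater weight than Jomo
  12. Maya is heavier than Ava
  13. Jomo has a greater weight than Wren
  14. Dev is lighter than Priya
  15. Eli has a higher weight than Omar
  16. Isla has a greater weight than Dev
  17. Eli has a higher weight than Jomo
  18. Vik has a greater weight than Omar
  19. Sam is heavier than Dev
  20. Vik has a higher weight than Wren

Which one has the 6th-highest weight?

Piecing the relations together gives one ordering: Omar < Dev < Isla < Bea < Sam < Wren < Vik < Priya < Jomo < Ava < Maya < Eli.
Counting 6 from the largest end gives Vik.

Vik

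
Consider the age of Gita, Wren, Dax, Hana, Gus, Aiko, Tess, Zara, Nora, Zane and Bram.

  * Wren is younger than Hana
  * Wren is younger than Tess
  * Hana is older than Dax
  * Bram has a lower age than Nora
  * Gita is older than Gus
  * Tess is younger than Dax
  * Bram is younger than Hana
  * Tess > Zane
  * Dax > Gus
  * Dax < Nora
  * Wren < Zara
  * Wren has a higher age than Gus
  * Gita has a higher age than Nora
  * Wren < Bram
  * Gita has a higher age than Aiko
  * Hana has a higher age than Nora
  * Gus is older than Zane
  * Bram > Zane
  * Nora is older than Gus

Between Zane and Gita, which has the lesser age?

Zane

Zane < Gus and Gus < Wren give Zane < Wren.
With Wren < Tess: Zane < Gus < Wren < Tess.
Then Tess < Dax extends the chain to Dax.
Then Dax < Nora extends the chain to Nora.
With Nora < Gita: Zane < Gus < Wren < Tess < Dax < Nora < Gita.
So Zane < Gita; Zane is the younger of the two.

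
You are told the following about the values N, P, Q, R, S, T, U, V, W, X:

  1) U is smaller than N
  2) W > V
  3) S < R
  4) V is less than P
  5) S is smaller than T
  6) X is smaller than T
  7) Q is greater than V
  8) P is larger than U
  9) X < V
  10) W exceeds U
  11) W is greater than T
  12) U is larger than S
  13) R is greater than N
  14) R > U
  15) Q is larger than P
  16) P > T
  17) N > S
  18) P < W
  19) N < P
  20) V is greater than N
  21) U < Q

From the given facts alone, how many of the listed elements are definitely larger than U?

The elements the relations force above U are N, R, V, P, W, Q — no chain reaches any other.
That is 6.

6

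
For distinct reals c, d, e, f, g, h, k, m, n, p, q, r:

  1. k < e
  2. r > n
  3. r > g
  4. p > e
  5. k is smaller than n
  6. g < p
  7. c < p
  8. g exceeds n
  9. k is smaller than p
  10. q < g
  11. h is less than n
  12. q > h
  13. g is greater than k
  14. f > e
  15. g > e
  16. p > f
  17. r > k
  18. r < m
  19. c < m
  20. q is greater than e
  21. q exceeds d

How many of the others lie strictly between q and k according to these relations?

Chaining upward from k reaches: e, f, n, g, r, m, p.
Chaining downward from q reaches: e, h, d.
Strictly between k and q are those in both lists: e — 1 element.

1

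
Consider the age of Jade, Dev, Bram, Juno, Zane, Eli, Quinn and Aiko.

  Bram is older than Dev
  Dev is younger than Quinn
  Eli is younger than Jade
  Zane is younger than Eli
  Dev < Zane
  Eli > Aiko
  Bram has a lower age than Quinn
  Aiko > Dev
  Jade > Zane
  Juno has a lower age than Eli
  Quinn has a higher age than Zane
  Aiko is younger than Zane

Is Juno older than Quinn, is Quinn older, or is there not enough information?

Following every chain through Juno: above Juno we get Eli, Jade.
Quinn is not reached, and no chain runs the other way from Quinn to Juno.
So the given relations leave the order of Juno and Quinn undetermined.

undetermined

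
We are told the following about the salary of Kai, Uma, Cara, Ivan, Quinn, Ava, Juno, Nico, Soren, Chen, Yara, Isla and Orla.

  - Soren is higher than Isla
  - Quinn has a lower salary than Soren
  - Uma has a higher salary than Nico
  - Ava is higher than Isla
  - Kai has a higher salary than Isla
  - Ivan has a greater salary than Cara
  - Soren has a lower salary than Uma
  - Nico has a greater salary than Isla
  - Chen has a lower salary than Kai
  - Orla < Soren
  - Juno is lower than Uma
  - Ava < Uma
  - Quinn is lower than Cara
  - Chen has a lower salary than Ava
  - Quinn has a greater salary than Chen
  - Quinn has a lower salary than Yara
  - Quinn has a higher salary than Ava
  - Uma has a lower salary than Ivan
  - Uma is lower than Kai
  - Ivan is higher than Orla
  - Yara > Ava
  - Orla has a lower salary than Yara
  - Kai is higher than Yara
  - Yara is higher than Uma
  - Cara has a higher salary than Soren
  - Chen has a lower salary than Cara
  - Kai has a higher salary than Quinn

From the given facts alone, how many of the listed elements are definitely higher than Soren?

The elements the relations force above Soren are Uma, Cara, Yara, Kai, Ivan — no chain reaches any other.
That is 5.

5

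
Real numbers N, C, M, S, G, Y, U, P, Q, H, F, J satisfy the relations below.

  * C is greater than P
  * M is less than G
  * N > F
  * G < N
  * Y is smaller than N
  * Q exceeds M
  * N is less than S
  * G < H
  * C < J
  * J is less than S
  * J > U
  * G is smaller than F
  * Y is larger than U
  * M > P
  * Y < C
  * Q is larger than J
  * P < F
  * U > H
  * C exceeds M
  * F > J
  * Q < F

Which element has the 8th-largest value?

U

The consecutive relations fix a unique order: P < M < G < H < U < Y < C < J < Q < F < N < S.
Counting 8 from the largest end gives U.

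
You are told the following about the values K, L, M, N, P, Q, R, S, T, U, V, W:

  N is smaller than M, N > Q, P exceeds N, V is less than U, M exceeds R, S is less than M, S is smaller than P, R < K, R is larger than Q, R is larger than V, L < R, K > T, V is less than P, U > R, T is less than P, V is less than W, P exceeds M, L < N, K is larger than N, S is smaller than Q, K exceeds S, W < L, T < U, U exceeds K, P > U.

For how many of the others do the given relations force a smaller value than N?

The elements the relations force below N are V, S, W, Q, L — no chain reaches any other.
That is 5.

5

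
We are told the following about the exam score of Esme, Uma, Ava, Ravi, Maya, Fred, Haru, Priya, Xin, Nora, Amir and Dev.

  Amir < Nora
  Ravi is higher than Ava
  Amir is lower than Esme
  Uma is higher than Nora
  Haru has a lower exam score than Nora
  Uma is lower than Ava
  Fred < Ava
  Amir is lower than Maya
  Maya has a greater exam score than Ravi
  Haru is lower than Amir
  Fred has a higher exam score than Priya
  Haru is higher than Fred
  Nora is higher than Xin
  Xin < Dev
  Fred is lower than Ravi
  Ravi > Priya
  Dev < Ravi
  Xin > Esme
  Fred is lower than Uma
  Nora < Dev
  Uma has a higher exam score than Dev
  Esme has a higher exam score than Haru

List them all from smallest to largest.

Each adjacent pair is fixed by a given relation: Priya < Fred; Fred < Haru; Haru < Amir; Amir < Esme; Esme < Xin; Xin < Nora; Nora < Dev; Dev < Uma; Uma < Ava; Ava < Ravi; Ravi < Maya. Chaining them end to end gives the full order.

Priya < Fred < Haru < Amir < Esme < Xin < Nora < Dev < Uma < Ava < Ravi < Maya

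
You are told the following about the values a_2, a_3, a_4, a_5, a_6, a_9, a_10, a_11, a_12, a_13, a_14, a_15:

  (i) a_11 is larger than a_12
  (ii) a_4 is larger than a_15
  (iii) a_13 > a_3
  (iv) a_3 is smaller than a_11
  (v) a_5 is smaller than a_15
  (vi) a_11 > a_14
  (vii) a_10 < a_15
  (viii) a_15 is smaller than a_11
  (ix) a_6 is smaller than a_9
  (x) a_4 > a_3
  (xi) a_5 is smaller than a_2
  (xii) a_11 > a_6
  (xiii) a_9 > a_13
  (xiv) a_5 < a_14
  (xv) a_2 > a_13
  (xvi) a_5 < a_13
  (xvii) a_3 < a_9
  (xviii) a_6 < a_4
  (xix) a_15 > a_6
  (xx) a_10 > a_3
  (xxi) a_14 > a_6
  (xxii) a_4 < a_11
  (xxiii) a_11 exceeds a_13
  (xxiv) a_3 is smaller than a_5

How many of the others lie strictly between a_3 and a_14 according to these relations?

1

The relations place a_3 below a_14. An element lies strictly between them when it is forced above a_3 and also forced below a_14.
Above a_3: {a_5, a_10, a_13, a_9, a_15, a_2, a_4, a_11}. Below a_14: {a_6, a_5}.
Intersection: {a_5} — 1.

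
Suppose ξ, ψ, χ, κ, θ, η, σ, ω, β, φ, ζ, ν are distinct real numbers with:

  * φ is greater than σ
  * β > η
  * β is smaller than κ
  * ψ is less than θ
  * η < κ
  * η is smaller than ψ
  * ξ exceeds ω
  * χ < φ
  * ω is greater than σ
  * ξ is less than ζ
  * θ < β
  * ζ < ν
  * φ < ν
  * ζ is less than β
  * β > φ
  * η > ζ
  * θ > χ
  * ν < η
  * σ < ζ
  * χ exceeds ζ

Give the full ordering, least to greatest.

The consecutive links are each given: σ < ω; ω < ξ; ξ < ζ; ζ < χ; χ < φ; φ < ν; ν < η; η < ψ; ψ < θ; θ < β; β < κ.

σ < ω < ξ < ζ < χ < φ < ν < η < ψ < θ < β < κ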